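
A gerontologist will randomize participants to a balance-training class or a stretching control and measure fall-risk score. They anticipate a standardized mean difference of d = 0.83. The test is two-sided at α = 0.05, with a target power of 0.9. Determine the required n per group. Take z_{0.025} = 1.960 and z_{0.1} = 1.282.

n = 31 per group

For two independent groups with equal n: n = 2·((z_{α/2} + z_β) / d)².
z_{α/2} + z_β = 1.960 + 1.282 = 3.242.
n = 2 × (3.242 / 0.83)² = 2 × 3.906² = 2 × 15.26 = 30.5.
Round up to the next whole participant.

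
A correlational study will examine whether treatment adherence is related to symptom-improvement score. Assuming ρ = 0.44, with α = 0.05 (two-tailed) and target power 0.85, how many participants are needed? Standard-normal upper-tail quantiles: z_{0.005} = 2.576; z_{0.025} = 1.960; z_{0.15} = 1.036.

n = 44

Fisher's z: C = ½·ln((1+r)/(1−r)) = ½·ln(2.5714) = 0.4722.
n = ((z_{α/2} + z_β)/C)² + 3.
(1.960 + 1.036) / 0.4722 = 2.996 / 0.4722 = 6.345.
n = 6.345² + 3 = 40.26 + 3 = 43.3.
Round up.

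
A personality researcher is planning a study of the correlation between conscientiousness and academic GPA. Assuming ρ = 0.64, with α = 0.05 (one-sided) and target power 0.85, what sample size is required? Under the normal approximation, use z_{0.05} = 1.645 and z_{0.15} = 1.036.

n = 16

Fisher's z: C = ½·ln((1+r)/(1−r)) = ½·ln(4.5556) = 0.7582.
n = ((z_{α} + z_β)/C)² + 3.
(1.645 + 1.036) / 0.7582 = 2.681 / 0.7582 = 3.536.
n = 3.536² + 3 = 12.50 + 3 = 15.5.
Round up.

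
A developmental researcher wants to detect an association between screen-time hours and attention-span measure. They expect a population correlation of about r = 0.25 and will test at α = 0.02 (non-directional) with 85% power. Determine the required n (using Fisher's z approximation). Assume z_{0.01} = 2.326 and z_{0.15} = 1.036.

Fisher's z: C = ½·ln((1+r)/(1−r)) = ½·ln(1.6667) = 0.2554.
n = ((z_{α/2} + z_β)/C)² + 3.
(2.326 + 1.036) / 0.2554 = 3.362 / 0.2554 = 13.164.
n = 13.164² + 3 = 173.28 + 3 = 176.3.
Round up.

n = 177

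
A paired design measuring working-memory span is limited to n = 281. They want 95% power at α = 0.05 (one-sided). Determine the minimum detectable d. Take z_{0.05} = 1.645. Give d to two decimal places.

d_min ≈ 0.20

For a single sample (or paired design) of n = 281: d_min = (z_{α} + z_β)/√n.
z-sum = 1.645 + 1.645 = 3.290.
d_min = 3.290 / √281 = 3.290 / 16.763 = 0.196.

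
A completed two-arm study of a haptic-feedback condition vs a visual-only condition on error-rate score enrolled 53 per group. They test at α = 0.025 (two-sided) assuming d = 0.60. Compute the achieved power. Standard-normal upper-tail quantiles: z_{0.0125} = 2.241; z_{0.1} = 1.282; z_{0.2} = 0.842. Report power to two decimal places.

For two equal groups, power = Φ(d·√(n/2) − z_{α/2}).
d·√(n/2) = 0.60 × √(53/2) = 0.60 × 5.148 = 3.089.
z_β = 3.089 − 2.241 = 0.848.
Power = Φ(0.848) = 0.802.

power ≈ 0.80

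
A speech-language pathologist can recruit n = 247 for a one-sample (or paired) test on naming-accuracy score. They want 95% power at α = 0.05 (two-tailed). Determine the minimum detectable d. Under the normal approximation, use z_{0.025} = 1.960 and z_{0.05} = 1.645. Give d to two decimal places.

For a single sample (or paired design) of n = 247: d_min = (z_{α/2} + z_β)/√n.
z-sum = 1.960 + 1.645 = 3.605.
d_min = 3.605 / √247 = 3.605 / 15.716 = 0.229.

d_min ≈ 0.23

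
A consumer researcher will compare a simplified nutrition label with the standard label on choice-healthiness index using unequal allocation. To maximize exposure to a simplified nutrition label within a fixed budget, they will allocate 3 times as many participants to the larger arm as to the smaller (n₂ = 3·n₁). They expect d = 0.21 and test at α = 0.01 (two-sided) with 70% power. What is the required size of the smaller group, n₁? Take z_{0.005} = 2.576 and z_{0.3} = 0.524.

With allocation ratio k = n₂/n₁ = 3, Var(x̄₁−x̄₂) = σ²(1/n₁ + 1/(k·n₁)) = σ²·(k+1)/(k·n₁).
So n₁ = (1 + 1/k)·((z_{α/2} + z_β)/d)² = 1.333 × (3.100/0.21)².
n₁ = 1.333 × 217.91 = 290.6.
Round up: n₁ = 291, giving n₂ = 3 × 291 = 873.

n₁ = 291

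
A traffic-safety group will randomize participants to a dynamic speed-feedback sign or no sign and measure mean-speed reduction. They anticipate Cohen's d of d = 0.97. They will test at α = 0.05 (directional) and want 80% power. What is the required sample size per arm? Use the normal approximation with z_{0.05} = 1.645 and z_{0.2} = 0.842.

For two independent groups with equal n: n = 2·((z_{α} + z_β) / d)².
z_{α} + z_β = 1.645 + 0.842 = 2.487.
n = 2 × (2.487 / 0.97)² = 2 × 2.564² = 2 × 6.57 = 13.1.
Round up to the next whole participant.

n = 14 per group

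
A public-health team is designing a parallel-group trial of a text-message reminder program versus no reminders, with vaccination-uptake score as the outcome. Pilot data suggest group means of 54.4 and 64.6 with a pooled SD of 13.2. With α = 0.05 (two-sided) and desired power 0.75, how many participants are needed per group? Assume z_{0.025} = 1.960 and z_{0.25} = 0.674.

Cohen's d = |M₁ − M₂| / SD_pooled = |54.4 − 64.6| / 13.2 = 10.2 / 13.2 = 0.773.
For two independent groups with equal n: n = 2·((z_{α/2} + z_β) / d)².
z_{α/2} + z_β = 1.960 + 0.674 = 2.634.
n = 2 × (2.634 / 0.773)² = 2 × 3.408² = 2 × 11.61 = 23.2.
Round up to the next whole participant.

n = 24 per group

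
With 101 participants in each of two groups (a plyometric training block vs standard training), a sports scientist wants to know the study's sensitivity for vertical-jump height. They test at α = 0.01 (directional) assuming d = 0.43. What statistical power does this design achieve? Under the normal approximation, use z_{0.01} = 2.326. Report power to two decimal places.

For two equal groups, power = Φ(d·√(n/2) − z_{α}).
d·√(n/2) = 0.43 × √(101/2) = 0.43 × 7.106 = 3.056.
z_β = 3.056 − 2.326 = 0.730.
Power = Φ(0.730) = 0.767.

power ≈ 0.77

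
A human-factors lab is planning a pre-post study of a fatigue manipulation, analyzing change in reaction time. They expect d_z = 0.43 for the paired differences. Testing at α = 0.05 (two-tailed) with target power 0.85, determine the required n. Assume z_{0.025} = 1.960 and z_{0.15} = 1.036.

n = 49 pairs

For a paired (one-sample on differences) test: n = ((z_{α/2} + z_β) / d)².
z_{α/2} + z_β = 1.960 + 1.036 = 2.996.
n = (2.996 / 0.43)² = 6.967² = 48.55.
Round up.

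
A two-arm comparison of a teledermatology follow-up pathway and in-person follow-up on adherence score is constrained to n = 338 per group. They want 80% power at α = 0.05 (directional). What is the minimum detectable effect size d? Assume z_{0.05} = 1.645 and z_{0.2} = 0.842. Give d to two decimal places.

For two independent groups of n = 338 each: d_min = (z_{α} + z_β)·√(2/n).
z-sum = 1.645 + 0.842 = 2.487.
d_min = 2.487 × √(2/338) = 2.487 × 0.0769 = 0.191.

d_min ≈ 0.19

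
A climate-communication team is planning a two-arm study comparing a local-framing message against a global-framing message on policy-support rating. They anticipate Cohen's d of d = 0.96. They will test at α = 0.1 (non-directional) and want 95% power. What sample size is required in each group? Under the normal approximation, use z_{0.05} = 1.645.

For two independent groups with equal n: n = 2·((z_{α/2} + z_β) / d)².
z_{α/2} + z_β = 1.645 + 1.645 = 3.290.
n = 2 × (3.290 / 0.96)² = 2 × 3.427² = 2 × 11.74 = 23.5.
Round up to the next whole participant.

n = 24 per group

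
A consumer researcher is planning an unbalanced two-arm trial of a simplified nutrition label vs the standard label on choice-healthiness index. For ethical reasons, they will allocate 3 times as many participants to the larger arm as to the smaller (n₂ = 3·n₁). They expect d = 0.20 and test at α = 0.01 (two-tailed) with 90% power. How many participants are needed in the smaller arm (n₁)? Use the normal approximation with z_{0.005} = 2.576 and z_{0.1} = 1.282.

With allocation ratio k = n₂/n₁ = 3, Var(x̄₁−x̄₂) = σ²(1/n₁ + 1/(k·n₁)) = σ²·(k+1)/(k·n₁).
So n₁ = (1 + 1/k)·((z_{α/2} + z_β)/d)² = 1.333 × (3.858/0.20)².
n₁ = 1.333 × 372.10 = 496.1.
Round up: n₁ = 497, giving n₂ = 3 × 497 = 1491.

n₁ = 497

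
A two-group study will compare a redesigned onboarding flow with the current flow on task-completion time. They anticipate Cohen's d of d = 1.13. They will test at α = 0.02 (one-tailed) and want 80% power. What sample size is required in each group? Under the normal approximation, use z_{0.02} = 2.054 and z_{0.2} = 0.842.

For two independent groups with equal n: n = 2·((z_{α} + z_β) / d)².
z_{α} + z_β = 2.054 + 0.842 = 2.896.
n = 2 × (2.896 / 1.13)² = 2 × 2.563² = 2 × 6.57 = 13.1.
Round up to the next whole participant.

n = 14 per group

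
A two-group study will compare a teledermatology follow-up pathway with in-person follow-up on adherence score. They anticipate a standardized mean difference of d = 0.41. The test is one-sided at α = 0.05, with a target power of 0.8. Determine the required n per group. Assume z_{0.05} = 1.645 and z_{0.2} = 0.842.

For two independent groups with equal n: n = 2·((z_{α} + z_β) / d)².
z_{α} + z_β = 1.645 + 0.842 = 2.487.
n = 2 × (2.487 / 0.41)² = 2 × 6.066² = 2 × 36.79 = 73.6.
Round up to the next whole participant.

n = 74 per group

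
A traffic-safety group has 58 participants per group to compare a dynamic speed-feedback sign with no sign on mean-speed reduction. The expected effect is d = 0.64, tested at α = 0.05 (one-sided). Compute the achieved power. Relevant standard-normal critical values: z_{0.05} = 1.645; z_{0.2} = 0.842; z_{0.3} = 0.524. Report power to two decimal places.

For two equal groups, power = Φ(d·√(n/2) − z_{α}).
d·√(n/2) = 0.64 × √(58/2) = 0.64 × 5.385 = 3.447.
z_β = 3.447 − 1.645 = 1.802.
Power = Φ(1.802) = 0.964.

power ≈ 0.96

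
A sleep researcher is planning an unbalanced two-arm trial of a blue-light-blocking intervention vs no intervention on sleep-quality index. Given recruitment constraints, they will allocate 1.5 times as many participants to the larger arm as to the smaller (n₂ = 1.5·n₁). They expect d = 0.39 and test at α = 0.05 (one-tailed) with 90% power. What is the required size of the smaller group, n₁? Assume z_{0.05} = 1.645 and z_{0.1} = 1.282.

With allocation ratio k = n₂/n₁ = 1.5, Var(x̄₁−x̄₂) = σ²(1/n₁ + 1/(k·n₁)) = σ²·(k+1)/(k·n₁).
So n₁ = (1 + 1/k)·((z_{α} + z_β)/d)² = 1.667 × (2.927/0.39)².
n₁ = 1.667 × 56.33 = 93.9.
Round up: n₁ = 94, giving n₂ = 1.5 × 94 = 141.

n₁ = 94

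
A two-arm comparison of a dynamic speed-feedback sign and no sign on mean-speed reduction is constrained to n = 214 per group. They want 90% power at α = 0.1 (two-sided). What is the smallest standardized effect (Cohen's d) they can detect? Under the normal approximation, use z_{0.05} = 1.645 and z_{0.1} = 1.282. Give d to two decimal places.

d_min ≈ 0.28

For two independent groups of n = 214 each: d_min = (z_{α/2} + z_β)·√(2/n).
z-sum = 1.645 + 1.282 = 2.927.
d_min = 2.927 × √(2/214) = 2.927 × 0.0967 = 0.283.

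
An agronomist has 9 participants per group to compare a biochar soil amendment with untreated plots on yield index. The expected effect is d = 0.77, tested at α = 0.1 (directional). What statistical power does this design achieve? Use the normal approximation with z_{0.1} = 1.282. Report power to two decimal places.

For two equal groups, power = Φ(d·√(n/2) − z_{α}).
d·√(n/2) = 0.77 × √(9/2) = 0.77 × 2.121 = 1.633.
z_β = 1.633 − 1.282 = 0.351.
Power = Φ(0.351) = 0.637.

power ≈ 0.64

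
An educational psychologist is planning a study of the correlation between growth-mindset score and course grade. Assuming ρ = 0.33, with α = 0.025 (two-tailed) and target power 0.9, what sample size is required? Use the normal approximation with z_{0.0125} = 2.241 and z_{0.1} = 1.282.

Fisher's z: C = ½·ln((1+r)/(1−r)) = ½·ln(1.9851) = 0.3428.
n = ((z_{α/2} + z_β)/C)² + 3.
(2.241 + 1.282) / 0.3428 = 3.523 / 0.3428 = 10.277.
n = 10.277² + 3 = 105.62 + 3 = 108.6.
Round up.

n = 109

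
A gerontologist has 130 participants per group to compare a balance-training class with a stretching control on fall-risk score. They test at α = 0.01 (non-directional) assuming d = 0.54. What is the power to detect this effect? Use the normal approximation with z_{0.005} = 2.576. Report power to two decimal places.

For two equal groups, power = Φ(d·√(n/2) − z_{α/2}).
d·√(n/2) = 0.54 × √(130/2) = 0.54 × 8.062 = 4.354.
z_β = 4.354 − 2.576 = 1.778.
Power = Φ(1.778) = 0.962.

power ≈ 0.96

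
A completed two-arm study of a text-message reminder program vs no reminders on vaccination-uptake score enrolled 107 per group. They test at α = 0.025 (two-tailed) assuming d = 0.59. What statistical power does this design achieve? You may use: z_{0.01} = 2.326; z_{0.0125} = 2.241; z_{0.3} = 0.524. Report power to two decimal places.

power ≈ 0.98

For two equal groups, power = Φ(d·√(n/2) − z_{α/2}).
d·√(n/2) = 0.59 × √(107/2) = 0.59 × 7.314 = 4.315.
z_β = 4.315 − 2.241 = 2.074.
Power = Φ(2.074) = 0.981.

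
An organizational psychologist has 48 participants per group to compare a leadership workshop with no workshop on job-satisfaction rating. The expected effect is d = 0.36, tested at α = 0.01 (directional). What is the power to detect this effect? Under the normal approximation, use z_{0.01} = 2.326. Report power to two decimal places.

For two equal groups, power = Φ(d·√(n/2) − z_{α}).
d·√(n/2) = 0.36 × √(48/2) = 0.36 × 4.899 = 1.764.
z_β = 1.764 − 2.326 = -0.562.
Power = Φ(-0.562) = 0.287.

power ≈ 0.29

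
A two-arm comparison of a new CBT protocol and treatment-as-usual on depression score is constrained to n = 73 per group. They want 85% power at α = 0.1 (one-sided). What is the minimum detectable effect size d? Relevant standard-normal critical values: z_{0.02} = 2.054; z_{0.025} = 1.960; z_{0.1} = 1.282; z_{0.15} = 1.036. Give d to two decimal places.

For two independent groups of n = 73 each: d_min = (z_{α} + z_β)·√(2/n).
z-sum = 1.282 + 1.036 = 2.318.
d_min = 2.318 × √(2/73) = 2.318 × 0.1655 = 0.384.

d_min ≈ 0.38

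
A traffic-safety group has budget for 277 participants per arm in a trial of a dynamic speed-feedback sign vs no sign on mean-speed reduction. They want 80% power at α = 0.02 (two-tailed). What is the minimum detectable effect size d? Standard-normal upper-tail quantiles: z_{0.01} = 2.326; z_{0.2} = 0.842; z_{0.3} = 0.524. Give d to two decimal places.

d_min ≈ 0.27

For two independent groups of n = 277 each: d_min = (z_{α/2} + z_β)·√(2/n).
z-sum = 2.326 + 0.842 = 3.168.
d_min = 3.168 × √(2/277) = 3.168 × 0.0850 = 0.269.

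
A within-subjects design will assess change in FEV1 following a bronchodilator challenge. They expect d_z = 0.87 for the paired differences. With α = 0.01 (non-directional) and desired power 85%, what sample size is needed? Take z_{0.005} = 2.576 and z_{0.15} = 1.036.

n = 18 pairs

For a paired (one-sample on differences) test: n = ((z_{α/2} + z_β) / d)².
z_{α/2} + z_β = 2.576 + 1.036 = 3.612.
n = (3.612 / 0.87)² = 4.152² = 17.24.
Round up.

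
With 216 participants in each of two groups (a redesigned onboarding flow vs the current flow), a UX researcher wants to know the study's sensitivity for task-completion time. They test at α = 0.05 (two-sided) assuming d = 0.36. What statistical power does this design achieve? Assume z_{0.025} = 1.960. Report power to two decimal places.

For two equal groups, power = Φ(d·√(n/2) − z_{α/2}).
d·√(n/2) = 0.36 × √(216/2) = 0.36 × 10.392 = 3.741.
z_β = 3.741 − 1.960 = 1.781.
Power = Φ(1.781) = 0.963.

power ≈ 0.96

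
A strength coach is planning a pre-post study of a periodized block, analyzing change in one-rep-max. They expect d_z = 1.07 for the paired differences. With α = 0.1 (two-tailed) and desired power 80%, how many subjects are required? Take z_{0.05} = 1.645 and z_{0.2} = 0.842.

n = 6 pairs

For a paired (one-sample on differences) test: n = ((z_{α/2} + z_β) / d)².
z_{α/2} + z_β = 1.645 + 0.842 = 2.487.
n = (2.487 / 1.07)² = 2.324² = 5.40.
Round up.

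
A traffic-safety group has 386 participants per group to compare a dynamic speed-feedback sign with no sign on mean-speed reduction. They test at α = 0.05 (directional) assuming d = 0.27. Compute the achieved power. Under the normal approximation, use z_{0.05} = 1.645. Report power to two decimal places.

power ≈ 0.98

For two equal groups, power = Φ(d·√(n/2) − z_{α}).
d·√(n/2) = 0.27 × √(386/2) = 0.27 × 13.892 = 3.751.
z_β = 3.751 − 1.645 = 2.106.
Power = Φ(2.106) = 0.982.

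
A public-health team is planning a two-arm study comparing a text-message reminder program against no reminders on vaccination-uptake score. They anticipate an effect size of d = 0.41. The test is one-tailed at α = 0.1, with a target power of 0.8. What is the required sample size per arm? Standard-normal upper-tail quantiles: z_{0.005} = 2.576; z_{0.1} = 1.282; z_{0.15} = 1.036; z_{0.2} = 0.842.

n = 54 per group

For two independent groups with equal n: n = 2·((z_{α} + z_β) / d)².
z_{α} + z_β = 1.282 + 0.842 = 2.124.
n = 2 × (2.124 / 0.41)² = 2 × 5.180² = 2 × 26.84 = 53.7.
Round up to the next whole participant.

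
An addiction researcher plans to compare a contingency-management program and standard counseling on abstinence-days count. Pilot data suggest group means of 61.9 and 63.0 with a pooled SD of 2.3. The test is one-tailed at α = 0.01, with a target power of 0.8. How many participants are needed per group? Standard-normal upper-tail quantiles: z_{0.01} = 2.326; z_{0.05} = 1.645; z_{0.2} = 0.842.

Cohen's d = |M₁ − M₂| / SD_pooled = |61.9 − 63.0| / 2.3 = 1.1 / 2.3 = 0.478.
For two independent groups with equal n: n = 2·((z_{α} + z_β) / d)².
z_{α} + z_β = 2.326 + 0.842 = 3.168.
n = 2 × (3.168 / 0.478)² = 2 × 6.628² = 2 × 43.93 = 87.9.
Round up to the next whole participant.

n = 88 per group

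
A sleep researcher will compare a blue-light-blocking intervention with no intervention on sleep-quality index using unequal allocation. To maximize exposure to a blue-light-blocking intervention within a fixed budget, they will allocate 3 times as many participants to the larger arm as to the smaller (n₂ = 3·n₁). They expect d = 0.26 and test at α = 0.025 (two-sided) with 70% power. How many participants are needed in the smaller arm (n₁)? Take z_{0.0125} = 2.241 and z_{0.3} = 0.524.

With allocation ratio k = n₂/n₁ = 3, Var(x̄₁−x̄₂) = σ²(1/n₁ + 1/(k·n₁)) = σ²·(k+1)/(k·n₁).
So n₁ = (1 + 1/k)·((z_{α/2} + z_β)/d)² = 1.333 × (2.765/0.26)².
n₁ = 1.333 × 113.10 = 150.8.
Round up: n₁ = 151, giving n₂ = 3 × 151 = 453.

n₁ = 151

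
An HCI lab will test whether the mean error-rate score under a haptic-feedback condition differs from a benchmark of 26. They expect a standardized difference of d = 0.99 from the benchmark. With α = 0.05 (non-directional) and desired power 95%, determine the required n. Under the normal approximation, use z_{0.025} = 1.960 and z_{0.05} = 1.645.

For a one-sample test: n = ((z_{α/2} + z_β) / d)².
z_{α/2} + z_β = 1.960 + 1.645 = 3.605.
n = (3.605 / 0.99)² = 3.641² = 13.26.
Round up.

n = 14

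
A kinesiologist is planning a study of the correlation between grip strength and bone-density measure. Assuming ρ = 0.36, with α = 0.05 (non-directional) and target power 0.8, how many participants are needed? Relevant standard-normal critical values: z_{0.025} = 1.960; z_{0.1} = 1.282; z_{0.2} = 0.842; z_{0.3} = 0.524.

n = 59

Fisher's z: C = ½·ln((1+r)/(1−r)) = ½·ln(2.1250) = 0.3769.
n = ((z_{α/2} + z_β)/C)² + 3.
(1.960 + 0.842) / 0.3769 = 2.802 / 0.3769 = 7.434.
n = 7.434² + 3 = 55.27 + 3 = 58.3.
Round up.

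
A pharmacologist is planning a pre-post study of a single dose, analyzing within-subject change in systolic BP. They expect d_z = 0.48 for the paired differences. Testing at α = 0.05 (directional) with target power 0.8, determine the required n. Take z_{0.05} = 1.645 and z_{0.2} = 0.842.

n = 27 pairs

For a paired (one-sample on differences) test: n = ((z_{α} + z_β) / d)².
z_{α} + z_β = 1.645 + 0.842 = 2.487.
n = (2.487 / 0.48)² = 5.181² = 26.85.
Round up.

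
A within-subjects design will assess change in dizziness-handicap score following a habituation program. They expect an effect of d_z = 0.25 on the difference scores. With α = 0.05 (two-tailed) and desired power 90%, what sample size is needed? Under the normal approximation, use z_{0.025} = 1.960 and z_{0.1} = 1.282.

For a paired (one-sample on differences) test: n = ((z_{α/2} + z_β) / d)².
z_{α/2} + z_β = 1.960 + 1.282 = 3.242.
n = (3.242 / 0.25)² = 12.968² = 168.17.
Round up.

n = 169 pairs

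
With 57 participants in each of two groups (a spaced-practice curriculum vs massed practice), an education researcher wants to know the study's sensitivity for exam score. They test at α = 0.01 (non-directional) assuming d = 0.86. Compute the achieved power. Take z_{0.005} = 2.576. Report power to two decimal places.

For two equal groups, power = Φ(d·√(n/2) − z_{α/2}).
d·√(n/2) = 0.86 × √(57/2) = 0.86 × 5.339 = 4.591.
z_β = 4.591 − 2.576 = 2.015.
Power = Φ(2.015) = 0.978.

power ≈ 0.98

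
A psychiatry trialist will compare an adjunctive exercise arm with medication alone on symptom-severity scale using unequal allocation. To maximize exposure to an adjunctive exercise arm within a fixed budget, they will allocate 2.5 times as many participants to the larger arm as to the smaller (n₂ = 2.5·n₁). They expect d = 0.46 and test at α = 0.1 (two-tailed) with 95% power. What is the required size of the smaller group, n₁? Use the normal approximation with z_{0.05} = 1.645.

n₁ = 72

With allocation ratio k = n₂/n₁ = 2.5, Var(x̄₁−x̄₂) = σ²(1/n₁ + 1/(k·n₁)) = σ²·(k+1)/(k·n₁).
So n₁ = (1 + 1/k)·((z_{α/2} + z_β)/d)² = 1.400 × (3.290/0.46)².
n₁ = 1.400 × 51.15 = 71.6.
Round up: n₁ = 72, giving n₂ = 2.5 × 72 = 180.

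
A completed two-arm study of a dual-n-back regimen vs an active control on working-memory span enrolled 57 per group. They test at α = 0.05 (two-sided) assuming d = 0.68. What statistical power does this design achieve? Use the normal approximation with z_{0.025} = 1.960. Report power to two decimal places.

For two equal groups, power = Φ(d·√(n/2) − z_{α/2}).
d·√(n/2) = 0.68 × √(57/2) = 0.68 × 5.339 = 3.630.
z_β = 3.630 − 1.960 = 1.670.
Power = Φ(1.670) = 0.953.

power ≈ 0.95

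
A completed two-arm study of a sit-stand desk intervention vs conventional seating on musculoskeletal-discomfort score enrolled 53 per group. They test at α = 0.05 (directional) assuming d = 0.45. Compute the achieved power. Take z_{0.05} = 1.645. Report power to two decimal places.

power ≈ 0.75

For two equal groups, power = Φ(d·√(n/2) − z_{α}).
d·√(n/2) = 0.45 × √(53/2) = 0.45 × 5.148 = 2.317.
z_β = 2.317 − 1.645 = 0.672.
Power = Φ(0.672) = 0.749.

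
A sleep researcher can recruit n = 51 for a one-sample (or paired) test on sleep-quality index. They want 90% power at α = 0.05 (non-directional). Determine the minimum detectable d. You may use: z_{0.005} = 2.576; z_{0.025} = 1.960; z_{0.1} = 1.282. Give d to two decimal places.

d_min ≈ 0.45

For a single sample (or paired design) of n = 51: d_min = (z_{α/2} + z_β)/√n.
z-sum = 1.960 + 1.282 = 3.242.
d_min = 3.242 / √51 = 3.242 / 7.141 = 0.454.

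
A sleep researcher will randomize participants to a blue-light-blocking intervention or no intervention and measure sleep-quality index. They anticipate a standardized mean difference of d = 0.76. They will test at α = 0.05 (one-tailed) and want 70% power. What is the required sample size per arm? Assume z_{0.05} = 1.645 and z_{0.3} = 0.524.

For two independent groups with equal n: n = 2·((z_{α} + z_β) / d)².
z_{α} + z_β = 1.645 + 0.524 = 2.169.
n = 2 × (2.169 / 0.76)² = 2 × 2.854² = 2 × 8.15 = 16.3.
Round up to the next whole participant.

n = 17 per group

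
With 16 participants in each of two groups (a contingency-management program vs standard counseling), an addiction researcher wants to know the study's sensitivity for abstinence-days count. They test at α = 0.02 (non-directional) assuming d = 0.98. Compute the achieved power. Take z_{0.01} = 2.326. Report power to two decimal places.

For two equal groups, power = Φ(d·√(n/2) − z_{α/2}).
d·√(n/2) = 0.98 × √(16/2) = 0.98 × 2.828 = 2.772.
z_β = 2.772 − 2.326 = 0.446.
Power = Φ(0.446) = 0.672.

power ≈ 0.67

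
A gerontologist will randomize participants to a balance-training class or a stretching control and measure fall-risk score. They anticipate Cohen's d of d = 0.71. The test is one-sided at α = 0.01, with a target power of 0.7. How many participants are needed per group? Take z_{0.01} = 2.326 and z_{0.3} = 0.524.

For two independent groups with equal n: n = 2·((z_{α} + z_β) / d)².
z_{α} + z_β = 2.326 + 0.524 = 2.850.
n = 2 × (2.850 / 0.71)² = 2 × 4.014² = 2 × 16.11 = 32.2.
Round up to the next whole participant.

n = 33 per group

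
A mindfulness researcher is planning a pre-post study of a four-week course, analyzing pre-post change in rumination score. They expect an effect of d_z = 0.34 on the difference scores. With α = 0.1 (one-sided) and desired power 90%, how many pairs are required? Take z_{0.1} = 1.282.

n = 57 pairs

For a paired (one-sample on differences) test: n = ((z_{α} + z_β) / d)².
z_{α} + z_β = 1.282 + 1.282 = 2.564.
n = (2.564 / 0.34)² = 7.541² = 56.87.
Round up.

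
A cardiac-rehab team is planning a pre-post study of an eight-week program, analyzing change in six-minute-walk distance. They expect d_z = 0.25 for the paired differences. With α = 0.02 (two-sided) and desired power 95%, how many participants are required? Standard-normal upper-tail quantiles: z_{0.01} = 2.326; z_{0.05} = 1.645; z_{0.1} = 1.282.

For a paired (one-sample on differences) test: n = ((z_{α/2} + z_β) / d)².
z_{α/2} + z_β = 2.326 + 1.645 = 3.971.
n = (3.971 / 0.25)² = 15.884² = 252.30.
Round up.

n = 253 pairs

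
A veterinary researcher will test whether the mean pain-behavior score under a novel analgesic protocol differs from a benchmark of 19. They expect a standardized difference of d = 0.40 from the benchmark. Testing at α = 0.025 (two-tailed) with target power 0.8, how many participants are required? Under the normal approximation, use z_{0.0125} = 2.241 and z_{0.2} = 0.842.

n = 60

For a one-sample test: n = ((z_{α/2} + z_β) / d)².
z_{α/2} + z_β = 2.241 + 0.842 = 3.083.
n = (3.083 / 0.40)² = 7.708² = 59.41.
Round up.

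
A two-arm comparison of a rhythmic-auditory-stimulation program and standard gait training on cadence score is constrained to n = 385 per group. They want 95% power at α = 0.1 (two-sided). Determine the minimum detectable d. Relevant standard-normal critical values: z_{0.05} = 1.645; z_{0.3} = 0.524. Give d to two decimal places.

For two independent groups of n = 385 each: d_min = (z_{α/2} + z_β)·√(2/n).
z-sum = 1.645 + 1.645 = 3.290.
d_min = 3.290 × √(2/385) = 3.290 × 0.0721 = 0.237.

d_min ≈ 0.24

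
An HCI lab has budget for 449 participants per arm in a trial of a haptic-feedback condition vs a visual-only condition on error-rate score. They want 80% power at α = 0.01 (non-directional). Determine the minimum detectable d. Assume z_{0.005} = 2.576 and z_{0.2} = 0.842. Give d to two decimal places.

d_min ≈ 0.23

For two independent groups of n = 449 each: d_min = (z_{α/2} + z_β)·√(2/n).
z-sum = 2.576 + 0.842 = 3.418.
d_min = 3.418 × √(2/449) = 3.418 × 0.0667 = 0.228.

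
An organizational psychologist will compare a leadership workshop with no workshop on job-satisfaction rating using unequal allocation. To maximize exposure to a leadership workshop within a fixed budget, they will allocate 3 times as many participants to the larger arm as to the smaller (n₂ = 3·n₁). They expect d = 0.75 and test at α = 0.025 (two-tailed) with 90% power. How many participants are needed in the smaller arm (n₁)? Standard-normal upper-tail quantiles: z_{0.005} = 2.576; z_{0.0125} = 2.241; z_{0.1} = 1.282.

With allocation ratio k = n₂/n₁ = 3, Var(x̄₁−x̄₂) = σ²(1/n₁ + 1/(k·n₁)) = σ²·(k+1)/(k·n₁).
So n₁ = (1 + 1/k)·((z_{α/2} + z_β)/d)² = 1.333 × (3.523/0.75)².
n₁ = 1.333 × 22.06 = 29.4.
Round up: n₁ = 30, giving n₂ = 3 × 30 = 90.

n₁ = 30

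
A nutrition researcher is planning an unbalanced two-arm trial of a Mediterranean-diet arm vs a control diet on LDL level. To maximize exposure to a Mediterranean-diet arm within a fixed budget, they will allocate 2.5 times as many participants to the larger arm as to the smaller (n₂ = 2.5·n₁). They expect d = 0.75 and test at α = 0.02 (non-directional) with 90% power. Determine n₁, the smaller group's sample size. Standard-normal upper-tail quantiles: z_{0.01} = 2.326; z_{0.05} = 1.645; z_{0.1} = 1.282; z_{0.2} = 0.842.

n₁ = 33

With allocation ratio k = n₂/n₁ = 2.5, Var(x̄₁−x̄₂) = σ²(1/n₁ + 1/(k·n₁)) = σ²·(k+1)/(k·n₁).
So n₁ = (1 + 1/k)·((z_{α/2} + z_β)/d)² = 1.400 × (3.608/0.75)².
n₁ = 1.400 × 23.14 = 32.4.
Round up: n₁ = 33, giving n₂ = ⌈2.5 × 33⌉ = ⌈82.5⌉ = 83.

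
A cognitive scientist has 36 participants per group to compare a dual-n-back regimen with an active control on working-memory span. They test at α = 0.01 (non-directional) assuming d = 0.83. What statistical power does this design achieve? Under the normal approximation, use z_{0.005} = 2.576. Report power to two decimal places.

power ≈ 0.83

For two equal groups, power = Φ(d·√(n/2) − z_{α/2}).
d·√(n/2) = 0.83 × √(36/2) = 0.83 × 4.243 = 3.521.
z_β = 3.521 − 2.576 = 0.945.
Power = Φ(0.945) = 0.828.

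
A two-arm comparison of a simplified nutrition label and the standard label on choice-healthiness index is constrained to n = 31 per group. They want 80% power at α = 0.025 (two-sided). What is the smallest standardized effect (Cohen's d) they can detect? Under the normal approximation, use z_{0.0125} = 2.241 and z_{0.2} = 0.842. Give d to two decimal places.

d_min ≈ 0.78

For two independent groups of n = 31 each: d_min = (z_{α/2} + z_β)·√(2/n).
z-sum = 2.241 + 0.842 = 3.083.
d_min = 3.083 × √(2/31) = 3.083 × 0.2540 = 0.783.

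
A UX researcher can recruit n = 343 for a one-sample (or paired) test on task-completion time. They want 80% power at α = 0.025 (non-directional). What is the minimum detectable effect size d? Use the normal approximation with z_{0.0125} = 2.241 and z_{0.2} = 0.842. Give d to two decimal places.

For a single sample (or paired design) of n = 343: d_min = (z_{α/2} + z_β)/√n.
z-sum = 2.241 + 0.842 = 3.083.
d_min = 3.083 / √343 = 3.083 / 18.520 = 0.166.

d_min ≈ 0.17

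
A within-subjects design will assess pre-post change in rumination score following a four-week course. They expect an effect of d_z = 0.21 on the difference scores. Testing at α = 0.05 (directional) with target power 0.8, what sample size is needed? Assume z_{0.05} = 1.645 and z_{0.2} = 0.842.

n = 141 pairs

For a paired (one-sample on differences) test: n = ((z_{α} + z_β) / d)².
z_{α} + z_β = 1.645 + 0.842 = 2.487.
n = (2.487 / 0.21)² = 11.843² = 140.25.
Round up.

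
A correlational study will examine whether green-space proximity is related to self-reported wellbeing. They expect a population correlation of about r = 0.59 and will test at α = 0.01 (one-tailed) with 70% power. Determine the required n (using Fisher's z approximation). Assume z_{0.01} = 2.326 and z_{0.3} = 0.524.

Fisher's z: C = ½·ln((1+r)/(1−r)) = ½·ln(3.8780) = 0.6777.
n = ((z_{α} + z_β)/C)² + 3.
(2.326 + 0.524) / 0.6777 = 2.850 / 0.6777 = 4.205.
n = 4.205² + 3 = 17.69 + 3 = 20.7.
Round up.

n = 21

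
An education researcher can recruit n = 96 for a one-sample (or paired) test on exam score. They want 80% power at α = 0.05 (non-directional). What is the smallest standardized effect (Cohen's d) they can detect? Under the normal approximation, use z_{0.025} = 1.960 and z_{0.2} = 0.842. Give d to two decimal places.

For a single sample (or paired design) of n = 96: d_min = (z_{α/2} + z_β)/√n.
z-sum = 1.960 + 0.842 = 2.802.
d_min = 2.802 / √96 = 2.802 / 9.798 = 0.286.

d_min ≈ 0.29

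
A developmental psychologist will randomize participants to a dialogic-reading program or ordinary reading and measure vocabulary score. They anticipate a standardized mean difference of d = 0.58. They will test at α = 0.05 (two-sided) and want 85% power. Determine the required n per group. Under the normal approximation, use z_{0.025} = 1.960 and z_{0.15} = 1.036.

n = 54 per group

For two independent groups with equal n: n = 2·((z_{α/2} + z_β) / d)².
z_{α/2} + z_β = 1.960 + 1.036 = 2.996.
n = 2 × (2.996 / 0.58)² = 2 × 5.166² = 2 × 26.68 = 53.4.
Round up to the next whole participant.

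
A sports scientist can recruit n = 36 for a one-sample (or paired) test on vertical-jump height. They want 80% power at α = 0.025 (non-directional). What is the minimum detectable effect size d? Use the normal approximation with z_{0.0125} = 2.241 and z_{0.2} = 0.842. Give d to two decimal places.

For a single sample (or paired design) of n = 36: d_min = (z_{α/2} + z_β)/√n.
z-sum = 2.241 + 0.842 = 3.083.
d_min = 3.083 / √36 = 3.083 / 6.000 = 0.514.

d_min ≈ 0.51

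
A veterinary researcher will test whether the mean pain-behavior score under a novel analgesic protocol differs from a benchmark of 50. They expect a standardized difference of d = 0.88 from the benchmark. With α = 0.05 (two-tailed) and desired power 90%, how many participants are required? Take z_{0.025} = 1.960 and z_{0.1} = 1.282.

For a one-sample test: n = ((z_{α/2} + z_β) / d)².
z_{α/2} + z_β = 1.960 + 1.282 = 3.242.
n = (3.242 / 0.88)² = 3.684² = 13.57.
Round up.

n = 14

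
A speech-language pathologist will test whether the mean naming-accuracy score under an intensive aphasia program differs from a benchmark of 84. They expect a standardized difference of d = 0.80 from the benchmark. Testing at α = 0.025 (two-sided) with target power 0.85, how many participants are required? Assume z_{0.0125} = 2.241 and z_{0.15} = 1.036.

For a one-sample test: n = ((z_{α/2} + z_β) / d)².
z_{α/2} + z_β = 2.241 + 1.036 = 3.277.
n = (3.277 / 0.80)² = 4.096² = 16.78.
Round up.

n = 17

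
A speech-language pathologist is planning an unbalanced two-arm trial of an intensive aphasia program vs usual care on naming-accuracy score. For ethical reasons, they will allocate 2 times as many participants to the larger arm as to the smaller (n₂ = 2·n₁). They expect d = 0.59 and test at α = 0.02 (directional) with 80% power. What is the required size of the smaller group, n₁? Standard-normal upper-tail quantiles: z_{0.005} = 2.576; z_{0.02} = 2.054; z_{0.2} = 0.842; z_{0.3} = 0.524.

n₁ = 37

With allocation ratio k = n₂/n₁ = 2, Var(x̄₁−x̄₂) = σ²(1/n₁ + 1/(k·n₁)) = σ²·(k+1)/(k·n₁).
So n₁ = (1 + 1/k)·((z_{α} + z_β)/d)² = 1.500 × (2.896/0.59)².
n₁ = 1.500 × 24.09 = 36.1.
Round up: n₁ = 37, giving n₂ = 2 × 37 = 74.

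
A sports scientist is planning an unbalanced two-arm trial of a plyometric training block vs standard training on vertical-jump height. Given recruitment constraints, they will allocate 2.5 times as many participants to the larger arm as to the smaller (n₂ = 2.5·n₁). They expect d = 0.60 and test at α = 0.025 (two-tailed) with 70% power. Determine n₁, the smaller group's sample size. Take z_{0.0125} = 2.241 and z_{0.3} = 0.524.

n₁ = 30

With allocation ratio k = n₂/n₁ = 2.5, Var(x̄₁−x̄₂) = σ²(1/n₁ + 1/(k·n₁)) = σ²·(k+1)/(k·n₁).
So n₁ = (1 + 1/k)·((z_{α/2} + z_β)/d)² = 1.400 × (2.765/0.60)².
n₁ = 1.400 × 21.24 = 29.7.
Round up: n₁ = 30, giving n₂ = 2.5 × 30 = 75.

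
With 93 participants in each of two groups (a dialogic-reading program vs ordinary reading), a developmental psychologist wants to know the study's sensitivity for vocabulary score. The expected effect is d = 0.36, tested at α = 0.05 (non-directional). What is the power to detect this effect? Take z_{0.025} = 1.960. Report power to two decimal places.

For two equal groups, power = Φ(d·√(n/2) − z_{α/2}).
d·√(n/2) = 0.36 × √(93/2) = 0.36 × 6.819 = 2.455.
z_β = 2.455 − 1.960 = 0.495.
Power = Φ(0.495) = 0.690.

power ≈ 0.69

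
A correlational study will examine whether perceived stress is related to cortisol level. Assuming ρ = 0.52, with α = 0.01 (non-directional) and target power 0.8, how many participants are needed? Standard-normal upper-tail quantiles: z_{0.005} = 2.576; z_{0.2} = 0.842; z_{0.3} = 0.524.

Fisher's z: C = ½·ln((1+r)/(1−r)) = ½·ln(3.1667) = 0.5763.
n = ((z_{α/2} + z_β)/C)² + 3.
(2.576 + 0.842) / 0.5763 = 3.418 / 0.5763 = 5.931.
n = 5.931² + 3 = 35.18 + 3 = 38.2.
Round up.

n = 39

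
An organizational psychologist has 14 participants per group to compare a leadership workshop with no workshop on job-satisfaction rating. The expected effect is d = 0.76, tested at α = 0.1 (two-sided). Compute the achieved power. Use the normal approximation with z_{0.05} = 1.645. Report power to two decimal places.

power ≈ 0.64

For two equal groups, power = Φ(d·√(n/2) − z_{α/2}).
d·√(n/2) = 0.76 × √(14/2) = 0.76 × 2.646 = 2.011.
z_β = 2.011 − 1.645 = 0.366.
Power = Φ(0.366) = 0.643.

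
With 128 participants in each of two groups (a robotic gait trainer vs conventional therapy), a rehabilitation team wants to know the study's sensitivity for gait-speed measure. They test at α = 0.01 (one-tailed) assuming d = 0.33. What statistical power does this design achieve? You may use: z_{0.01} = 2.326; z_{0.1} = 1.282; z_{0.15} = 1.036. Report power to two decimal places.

power ≈ 0.62

For two equal groups, power = Φ(d·√(n/2) − z_{α}).
d·√(n/2) = 0.33 × √(128/2) = 0.33 × 8.000 = 2.640.
z_β = 2.640 − 2.326 = 0.314.
Power = Φ(0.314) = 0.623.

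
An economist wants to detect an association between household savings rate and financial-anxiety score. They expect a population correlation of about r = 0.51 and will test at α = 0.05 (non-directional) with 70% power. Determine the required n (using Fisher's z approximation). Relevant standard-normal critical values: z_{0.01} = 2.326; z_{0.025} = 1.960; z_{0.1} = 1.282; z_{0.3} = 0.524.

Fisher's z: C = ½·ln((1+r)/(1−r)) = ½·ln(3.0816) = 0.5627.
n = ((z_{α/2} + z_β)/C)² + 3.
(1.960 + 0.524) / 0.5627 = 2.484 / 0.5627 = 4.414.
n = 4.414² + 3 = 19.49 + 3 = 22.5.
Round up.

n = 23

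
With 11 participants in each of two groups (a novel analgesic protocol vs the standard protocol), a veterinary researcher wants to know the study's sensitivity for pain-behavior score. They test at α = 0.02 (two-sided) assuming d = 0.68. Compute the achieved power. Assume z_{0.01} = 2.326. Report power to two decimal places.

power ≈ 0.23

For two equal groups, power = Φ(d·√(n/2) − z_{α/2}).
d·√(n/2) = 0.68 × √(11/2) = 0.68 × 2.345 = 1.595.
z_β = 1.595 − 2.326 = -0.731.
Power = Φ(-0.731) = 0.232.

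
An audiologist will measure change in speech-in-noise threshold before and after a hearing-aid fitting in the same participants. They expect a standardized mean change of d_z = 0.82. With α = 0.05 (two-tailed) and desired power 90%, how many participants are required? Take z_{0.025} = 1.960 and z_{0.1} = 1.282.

For a paired (one-sample on differences) test: n = ((z_{α/2} + z_β) / d)².
z_{α/2} + z_β = 1.960 + 1.282 = 3.242.
n = (3.242 / 0.82)² = 3.954² = 15.63.
Round up.

n = 16 pairs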